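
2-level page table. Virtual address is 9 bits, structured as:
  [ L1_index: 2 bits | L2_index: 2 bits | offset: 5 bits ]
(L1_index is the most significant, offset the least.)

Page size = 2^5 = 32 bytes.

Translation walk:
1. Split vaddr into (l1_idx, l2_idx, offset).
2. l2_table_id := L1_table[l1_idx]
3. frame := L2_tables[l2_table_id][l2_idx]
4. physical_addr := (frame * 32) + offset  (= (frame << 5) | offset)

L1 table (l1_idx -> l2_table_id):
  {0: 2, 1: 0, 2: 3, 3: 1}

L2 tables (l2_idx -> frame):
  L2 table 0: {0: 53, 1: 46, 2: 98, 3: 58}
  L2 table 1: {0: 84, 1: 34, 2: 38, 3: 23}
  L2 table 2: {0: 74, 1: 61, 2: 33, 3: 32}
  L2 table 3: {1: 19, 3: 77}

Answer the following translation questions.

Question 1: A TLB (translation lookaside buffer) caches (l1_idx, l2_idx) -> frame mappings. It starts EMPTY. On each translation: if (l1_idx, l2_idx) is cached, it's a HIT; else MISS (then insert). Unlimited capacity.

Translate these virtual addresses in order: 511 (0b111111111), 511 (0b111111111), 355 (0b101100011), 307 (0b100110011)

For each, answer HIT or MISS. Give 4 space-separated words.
Answer: MISS HIT MISS MISS

Derivation:
vaddr=511: (3,3) not in TLB -> MISS, insert
vaddr=511: (3,3) in TLB -> HIT
vaddr=355: (2,3) not in TLB -> MISS, insert
vaddr=307: (2,1) not in TLB -> MISS, insert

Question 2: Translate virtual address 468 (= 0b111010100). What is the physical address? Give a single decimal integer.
Answer: 1236

Derivation:
vaddr = 468 = 0b111010100
Split: l1_idx=3, l2_idx=2, offset=20
L1[3] = 1
L2[1][2] = 38
paddr = 38 * 32 + 20 = 1236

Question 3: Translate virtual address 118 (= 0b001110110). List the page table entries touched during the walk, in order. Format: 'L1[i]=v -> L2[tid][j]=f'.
vaddr = 118 = 0b001110110
Split: l1_idx=0, l2_idx=3, offset=22

Answer: L1[0]=2 -> L2[2][3]=32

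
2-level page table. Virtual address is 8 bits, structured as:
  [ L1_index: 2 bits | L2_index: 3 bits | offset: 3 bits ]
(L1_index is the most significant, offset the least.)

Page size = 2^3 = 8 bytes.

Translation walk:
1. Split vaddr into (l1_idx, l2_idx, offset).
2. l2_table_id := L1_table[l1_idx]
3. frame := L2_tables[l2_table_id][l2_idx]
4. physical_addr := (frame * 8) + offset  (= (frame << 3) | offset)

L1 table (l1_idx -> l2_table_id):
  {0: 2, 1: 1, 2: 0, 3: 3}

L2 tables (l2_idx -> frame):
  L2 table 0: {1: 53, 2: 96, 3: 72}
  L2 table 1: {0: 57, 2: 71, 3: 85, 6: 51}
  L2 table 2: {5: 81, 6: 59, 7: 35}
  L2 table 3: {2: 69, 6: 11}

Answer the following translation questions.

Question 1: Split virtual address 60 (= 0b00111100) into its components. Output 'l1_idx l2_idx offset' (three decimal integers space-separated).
vaddr = 60 = 0b00111100
  top 2 bits -> l1_idx = 0
  next 3 bits -> l2_idx = 7
  bottom 3 bits -> offset = 4

Answer: 0 7 4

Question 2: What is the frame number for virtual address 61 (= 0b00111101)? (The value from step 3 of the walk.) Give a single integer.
vaddr = 61: l1_idx=0, l2_idx=7
L1[0] = 2; L2[2][7] = 35

Answer: 35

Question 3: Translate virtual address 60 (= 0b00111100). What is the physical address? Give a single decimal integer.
Answer: 284

Derivation:
vaddr = 60 = 0b00111100
Split: l1_idx=0, l2_idx=7, offset=4
L1[0] = 2
L2[2][7] = 35
paddr = 35 * 8 + 4 = 284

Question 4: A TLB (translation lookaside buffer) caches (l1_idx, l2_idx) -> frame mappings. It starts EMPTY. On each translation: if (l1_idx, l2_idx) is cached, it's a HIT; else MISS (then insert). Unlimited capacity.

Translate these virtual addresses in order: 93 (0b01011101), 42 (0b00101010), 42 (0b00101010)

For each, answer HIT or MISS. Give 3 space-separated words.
Answer: MISS MISS HIT

Derivation:
vaddr=93: (1,3) not in TLB -> MISS, insert
vaddr=42: (0,5) not in TLB -> MISS, insert
vaddr=42: (0,5) in TLB -> HIT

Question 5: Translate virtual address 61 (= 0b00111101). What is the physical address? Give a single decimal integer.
vaddr = 61 = 0b00111101
Split: l1_idx=0, l2_idx=7, offset=5
L1[0] = 2
L2[2][7] = 35
paddr = 35 * 8 + 5 = 285

Answer: 285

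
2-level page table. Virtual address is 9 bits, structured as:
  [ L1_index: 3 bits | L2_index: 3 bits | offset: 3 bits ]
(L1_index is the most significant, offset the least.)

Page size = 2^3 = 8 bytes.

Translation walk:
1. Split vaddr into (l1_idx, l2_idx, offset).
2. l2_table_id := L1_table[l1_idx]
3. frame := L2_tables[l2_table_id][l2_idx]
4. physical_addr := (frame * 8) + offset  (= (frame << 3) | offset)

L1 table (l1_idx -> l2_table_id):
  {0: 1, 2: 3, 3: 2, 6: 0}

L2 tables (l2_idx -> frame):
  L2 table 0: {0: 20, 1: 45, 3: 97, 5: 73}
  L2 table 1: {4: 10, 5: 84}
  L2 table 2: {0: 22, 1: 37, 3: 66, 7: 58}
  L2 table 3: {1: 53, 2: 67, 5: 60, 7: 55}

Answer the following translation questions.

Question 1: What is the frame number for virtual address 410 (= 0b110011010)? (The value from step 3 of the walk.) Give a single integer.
vaddr = 410: l1_idx=6, l2_idx=3
L1[6] = 0; L2[0][3] = 97

Answer: 97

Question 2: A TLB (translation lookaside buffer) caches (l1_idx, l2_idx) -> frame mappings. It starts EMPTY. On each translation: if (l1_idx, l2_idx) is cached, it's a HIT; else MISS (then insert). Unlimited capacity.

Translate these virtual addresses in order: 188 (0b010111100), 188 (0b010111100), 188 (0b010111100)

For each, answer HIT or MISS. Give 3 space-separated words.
vaddr=188: (2,7) not in TLB -> MISS, insert
vaddr=188: (2,7) in TLB -> HIT
vaddr=188: (2,7) in TLB -> HIT

Answer: MISS HIT HIT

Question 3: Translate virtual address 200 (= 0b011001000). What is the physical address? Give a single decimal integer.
vaddr = 200 = 0b011001000
Split: l1_idx=3, l2_idx=1, offset=0
L1[3] = 2
L2[2][1] = 37
paddr = 37 * 8 + 0 = 296

Answer: 296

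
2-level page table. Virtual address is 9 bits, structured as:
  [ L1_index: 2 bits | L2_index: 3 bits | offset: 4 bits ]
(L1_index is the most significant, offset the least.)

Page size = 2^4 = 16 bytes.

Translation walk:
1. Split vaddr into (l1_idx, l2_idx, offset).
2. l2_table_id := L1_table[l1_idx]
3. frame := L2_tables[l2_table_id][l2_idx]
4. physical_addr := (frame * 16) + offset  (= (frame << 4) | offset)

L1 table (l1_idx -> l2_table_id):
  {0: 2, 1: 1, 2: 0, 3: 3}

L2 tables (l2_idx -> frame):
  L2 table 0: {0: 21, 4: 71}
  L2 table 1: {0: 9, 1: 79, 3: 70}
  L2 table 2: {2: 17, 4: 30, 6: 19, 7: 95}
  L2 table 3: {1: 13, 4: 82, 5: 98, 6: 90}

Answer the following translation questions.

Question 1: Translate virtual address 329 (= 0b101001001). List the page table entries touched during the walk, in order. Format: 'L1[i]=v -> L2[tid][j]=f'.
Answer: L1[2]=0 -> L2[0][4]=71

Derivation:
vaddr = 329 = 0b101001001
Split: l1_idx=2, l2_idx=4, offset=9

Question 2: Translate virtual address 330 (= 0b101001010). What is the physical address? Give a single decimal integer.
vaddr = 330 = 0b101001010
Split: l1_idx=2, l2_idx=4, offset=10
L1[2] = 0
L2[0][4] = 71
paddr = 71 * 16 + 10 = 1146

Answer: 1146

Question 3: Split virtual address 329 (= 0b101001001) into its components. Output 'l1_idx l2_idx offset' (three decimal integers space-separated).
Answer: 2 4 9

Derivation:
vaddr = 329 = 0b101001001
  top 2 bits -> l1_idx = 2
  next 3 bits -> l2_idx = 4
  bottom 4 bits -> offset = 9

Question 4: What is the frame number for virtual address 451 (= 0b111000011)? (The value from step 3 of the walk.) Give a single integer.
vaddr = 451: l1_idx=3, l2_idx=4
L1[3] = 3; L2[3][4] = 82

Answer: 82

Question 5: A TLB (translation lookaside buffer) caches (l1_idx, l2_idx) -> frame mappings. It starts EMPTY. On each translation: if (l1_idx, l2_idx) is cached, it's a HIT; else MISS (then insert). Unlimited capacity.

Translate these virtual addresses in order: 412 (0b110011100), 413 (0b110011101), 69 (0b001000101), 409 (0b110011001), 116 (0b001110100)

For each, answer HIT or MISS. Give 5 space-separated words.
vaddr=412: (3,1) not in TLB -> MISS, insert
vaddr=413: (3,1) in TLB -> HIT
vaddr=69: (0,4) not in TLB -> MISS, insert
vaddr=409: (3,1) in TLB -> HIT
vaddr=116: (0,7) not in TLB -> MISS, insert

Answer: MISS HIT MISS HIT MISS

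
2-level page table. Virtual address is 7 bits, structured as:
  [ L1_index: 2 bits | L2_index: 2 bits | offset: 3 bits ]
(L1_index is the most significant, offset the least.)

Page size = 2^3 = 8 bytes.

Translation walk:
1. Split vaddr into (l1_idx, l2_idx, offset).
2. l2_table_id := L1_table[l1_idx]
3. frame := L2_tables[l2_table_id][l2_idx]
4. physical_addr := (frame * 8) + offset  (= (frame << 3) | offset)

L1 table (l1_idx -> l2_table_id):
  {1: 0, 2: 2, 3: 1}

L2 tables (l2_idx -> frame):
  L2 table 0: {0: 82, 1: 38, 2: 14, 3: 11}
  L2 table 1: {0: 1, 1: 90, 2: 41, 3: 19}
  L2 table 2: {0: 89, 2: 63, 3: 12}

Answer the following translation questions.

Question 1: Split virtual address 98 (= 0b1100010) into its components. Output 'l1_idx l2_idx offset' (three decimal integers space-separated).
vaddr = 98 = 0b1100010
  top 2 bits -> l1_idx = 3
  next 2 bits -> l2_idx = 0
  bottom 3 bits -> offset = 2

Answer: 3 0 2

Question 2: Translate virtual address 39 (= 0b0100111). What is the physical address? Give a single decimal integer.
vaddr = 39 = 0b0100111
Split: l1_idx=1, l2_idx=0, offset=7
L1[1] = 0
L2[0][0] = 82
paddr = 82 * 8 + 7 = 663

Answer: 663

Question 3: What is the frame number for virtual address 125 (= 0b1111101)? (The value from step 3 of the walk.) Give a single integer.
Answer: 19

Derivation:
vaddr = 125: l1_idx=3, l2_idx=3
L1[3] = 1; L2[1][3] = 19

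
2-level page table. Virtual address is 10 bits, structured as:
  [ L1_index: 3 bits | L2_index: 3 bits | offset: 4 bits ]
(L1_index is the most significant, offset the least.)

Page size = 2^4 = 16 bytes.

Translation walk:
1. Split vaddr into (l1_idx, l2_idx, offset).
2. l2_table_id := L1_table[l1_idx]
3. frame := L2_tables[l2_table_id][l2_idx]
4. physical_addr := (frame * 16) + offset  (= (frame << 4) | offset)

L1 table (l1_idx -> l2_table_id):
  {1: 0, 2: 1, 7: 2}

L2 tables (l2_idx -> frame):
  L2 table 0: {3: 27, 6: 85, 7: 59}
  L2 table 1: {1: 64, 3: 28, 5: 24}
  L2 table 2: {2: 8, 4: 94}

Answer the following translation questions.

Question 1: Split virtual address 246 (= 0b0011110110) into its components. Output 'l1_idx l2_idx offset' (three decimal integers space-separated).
Answer: 1 7 6

Derivation:
vaddr = 246 = 0b0011110110
  top 3 bits -> l1_idx = 1
  next 3 bits -> l2_idx = 7
  bottom 4 bits -> offset = 6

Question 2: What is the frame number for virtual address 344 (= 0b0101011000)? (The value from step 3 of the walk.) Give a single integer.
vaddr = 344: l1_idx=2, l2_idx=5
L1[2] = 1; L2[1][5] = 24

Answer: 24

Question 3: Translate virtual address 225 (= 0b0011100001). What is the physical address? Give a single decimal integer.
Answer: 1361

Derivation:
vaddr = 225 = 0b0011100001
Split: l1_idx=1, l2_idx=6, offset=1
L1[1] = 0
L2[0][6] = 85
paddr = 85 * 16 + 1 = 1361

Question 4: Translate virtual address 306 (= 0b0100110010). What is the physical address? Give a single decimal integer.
vaddr = 306 = 0b0100110010
Split: l1_idx=2, l2_idx=3, offset=2
L1[2] = 1
L2[1][3] = 28
paddr = 28 * 16 + 2 = 450

Answer: 450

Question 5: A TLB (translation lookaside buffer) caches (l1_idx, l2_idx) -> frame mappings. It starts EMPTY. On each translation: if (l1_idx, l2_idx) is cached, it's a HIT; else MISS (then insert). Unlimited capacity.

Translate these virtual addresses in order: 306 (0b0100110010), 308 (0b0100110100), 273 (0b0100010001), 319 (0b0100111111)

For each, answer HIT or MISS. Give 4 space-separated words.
Answer: MISS HIT MISS HIT

Derivation:
vaddr=306: (2,3) not in TLB -> MISS, insert
vaddr=308: (2,3) in TLB -> HIT
vaddr=273: (2,1) not in TLB -> MISS, insert
vaddr=319: (2,3) in TLB -> HIT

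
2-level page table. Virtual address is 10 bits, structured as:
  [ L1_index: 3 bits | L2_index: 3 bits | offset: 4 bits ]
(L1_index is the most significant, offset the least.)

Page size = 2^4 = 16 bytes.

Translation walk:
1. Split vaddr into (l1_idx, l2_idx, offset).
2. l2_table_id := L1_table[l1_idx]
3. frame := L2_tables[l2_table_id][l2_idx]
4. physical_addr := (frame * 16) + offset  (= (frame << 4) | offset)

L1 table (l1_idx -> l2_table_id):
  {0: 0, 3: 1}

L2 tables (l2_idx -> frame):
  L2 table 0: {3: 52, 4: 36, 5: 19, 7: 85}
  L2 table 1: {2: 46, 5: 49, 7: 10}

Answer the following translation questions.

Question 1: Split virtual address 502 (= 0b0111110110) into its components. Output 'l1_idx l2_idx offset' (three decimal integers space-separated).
vaddr = 502 = 0b0111110110
  top 3 bits -> l1_idx = 3
  next 3 bits -> l2_idx = 7
  bottom 4 bits -> offset = 6

Answer: 3 7 6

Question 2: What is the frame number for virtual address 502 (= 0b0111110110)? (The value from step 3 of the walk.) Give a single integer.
vaddr = 502: l1_idx=3, l2_idx=7
L1[3] = 1; L2[1][7] = 10

Answer: 10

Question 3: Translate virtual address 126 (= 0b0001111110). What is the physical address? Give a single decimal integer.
Answer: 1374

Derivation:
vaddr = 126 = 0b0001111110
Split: l1_idx=0, l2_idx=7, offset=14
L1[0] = 0
L2[0][7] = 85
paddr = 85 * 16 + 14 = 1374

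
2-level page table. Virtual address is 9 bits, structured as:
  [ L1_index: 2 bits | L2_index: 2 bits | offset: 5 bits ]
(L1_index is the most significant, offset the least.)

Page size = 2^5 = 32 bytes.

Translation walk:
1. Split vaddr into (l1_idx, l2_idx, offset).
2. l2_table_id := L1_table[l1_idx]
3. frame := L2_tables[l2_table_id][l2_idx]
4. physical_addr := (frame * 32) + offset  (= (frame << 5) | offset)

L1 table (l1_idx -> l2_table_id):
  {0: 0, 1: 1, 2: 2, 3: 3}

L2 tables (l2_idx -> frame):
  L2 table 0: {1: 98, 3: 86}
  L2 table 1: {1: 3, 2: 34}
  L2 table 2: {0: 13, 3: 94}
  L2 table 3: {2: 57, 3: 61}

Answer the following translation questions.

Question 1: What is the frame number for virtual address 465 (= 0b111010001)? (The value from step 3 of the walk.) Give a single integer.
vaddr = 465: l1_idx=3, l2_idx=2
L1[3] = 3; L2[3][2] = 57

Answer: 57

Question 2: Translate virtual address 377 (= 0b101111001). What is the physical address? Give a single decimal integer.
Answer: 3033

Derivation:
vaddr = 377 = 0b101111001
Split: l1_idx=2, l2_idx=3, offset=25
L1[2] = 2
L2[2][3] = 94
paddr = 94 * 32 + 25 = 3033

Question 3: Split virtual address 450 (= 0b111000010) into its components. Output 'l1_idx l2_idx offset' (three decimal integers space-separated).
vaddr = 450 = 0b111000010
  top 2 bits -> l1_idx = 3
  next 2 bits -> l2_idx = 2
  bottom 5 bits -> offset = 2

Answer: 3 2 2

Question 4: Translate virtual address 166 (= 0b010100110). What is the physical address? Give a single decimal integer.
Answer: 102

Derivation:
vaddr = 166 = 0b010100110
Split: l1_idx=1, l2_idx=1, offset=6
L1[1] = 1
L2[1][1] = 3
paddr = 3 * 32 + 6 = 102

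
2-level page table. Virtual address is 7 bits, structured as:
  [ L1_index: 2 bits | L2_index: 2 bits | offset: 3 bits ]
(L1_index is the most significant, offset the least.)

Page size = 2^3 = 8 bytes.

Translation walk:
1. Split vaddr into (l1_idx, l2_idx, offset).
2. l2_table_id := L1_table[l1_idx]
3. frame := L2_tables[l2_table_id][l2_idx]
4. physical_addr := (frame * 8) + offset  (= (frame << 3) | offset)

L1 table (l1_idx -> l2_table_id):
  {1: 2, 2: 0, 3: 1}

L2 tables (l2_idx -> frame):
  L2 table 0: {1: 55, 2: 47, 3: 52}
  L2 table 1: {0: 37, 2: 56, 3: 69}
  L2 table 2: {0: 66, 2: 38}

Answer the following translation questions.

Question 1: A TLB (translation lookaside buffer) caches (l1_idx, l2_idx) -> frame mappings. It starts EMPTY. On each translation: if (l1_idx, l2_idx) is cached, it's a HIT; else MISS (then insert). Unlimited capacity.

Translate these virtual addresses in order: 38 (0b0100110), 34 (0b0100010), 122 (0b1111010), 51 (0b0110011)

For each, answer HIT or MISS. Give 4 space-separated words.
vaddr=38: (1,0) not in TLB -> MISS, insert
vaddr=34: (1,0) in TLB -> HIT
vaddr=122: (3,3) not in TLB -> MISS, insert
vaddr=51: (1,2) not in TLB -> MISS, insert

Answer: MISS HIT MISS MISS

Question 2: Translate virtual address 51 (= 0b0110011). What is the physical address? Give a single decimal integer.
Answer: 307

Derivation:
vaddr = 51 = 0b0110011
Split: l1_idx=1, l2_idx=2, offset=3
L1[1] = 2
L2[2][2] = 38
paddr = 38 * 8 + 3 = 307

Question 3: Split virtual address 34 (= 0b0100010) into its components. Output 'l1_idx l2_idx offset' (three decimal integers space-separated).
vaddr = 34 = 0b0100010
  top 2 bits -> l1_idx = 1
  next 2 bits -> l2_idx = 0
  bottom 3 bits -> offset = 2

Answer: 1 0 2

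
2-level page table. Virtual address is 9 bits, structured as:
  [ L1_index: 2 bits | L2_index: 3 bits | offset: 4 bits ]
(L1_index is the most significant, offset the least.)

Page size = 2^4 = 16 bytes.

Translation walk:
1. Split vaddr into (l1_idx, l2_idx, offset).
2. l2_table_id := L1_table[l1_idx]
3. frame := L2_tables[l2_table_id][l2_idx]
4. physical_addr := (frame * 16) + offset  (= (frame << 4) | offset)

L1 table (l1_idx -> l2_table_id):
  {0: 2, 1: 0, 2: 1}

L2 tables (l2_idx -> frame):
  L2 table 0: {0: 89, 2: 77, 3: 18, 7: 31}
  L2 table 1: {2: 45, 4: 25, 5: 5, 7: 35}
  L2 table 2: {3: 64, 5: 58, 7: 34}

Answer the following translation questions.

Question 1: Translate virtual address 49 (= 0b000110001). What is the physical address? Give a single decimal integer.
Answer: 1025

Derivation:
vaddr = 49 = 0b000110001
Split: l1_idx=0, l2_idx=3, offset=1
L1[0] = 2
L2[2][3] = 64
paddr = 64 * 16 + 1 = 1025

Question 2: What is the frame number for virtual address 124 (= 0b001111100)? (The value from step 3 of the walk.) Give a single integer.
Answer: 34

Derivation:
vaddr = 124: l1_idx=0, l2_idx=7
L1[0] = 2; L2[2][7] = 34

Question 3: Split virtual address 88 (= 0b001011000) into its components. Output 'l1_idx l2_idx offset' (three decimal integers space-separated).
Answer: 0 5 8

Derivation:
vaddr = 88 = 0b001011000
  top 2 bits -> l1_idx = 0
  next 3 bits -> l2_idx = 5
  bottom 4 bits -> offset = 8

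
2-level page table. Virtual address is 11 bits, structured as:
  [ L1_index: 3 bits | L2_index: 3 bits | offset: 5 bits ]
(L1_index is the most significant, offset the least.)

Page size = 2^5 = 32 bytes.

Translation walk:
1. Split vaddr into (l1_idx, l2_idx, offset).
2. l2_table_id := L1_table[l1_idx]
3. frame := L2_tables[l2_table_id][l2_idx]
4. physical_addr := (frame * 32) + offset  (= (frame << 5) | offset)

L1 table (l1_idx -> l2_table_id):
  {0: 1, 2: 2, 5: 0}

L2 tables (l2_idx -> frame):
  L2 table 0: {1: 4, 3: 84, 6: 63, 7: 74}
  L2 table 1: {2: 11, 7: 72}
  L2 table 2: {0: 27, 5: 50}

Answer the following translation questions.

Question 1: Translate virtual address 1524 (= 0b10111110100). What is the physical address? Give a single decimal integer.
vaddr = 1524 = 0b10111110100
Split: l1_idx=5, l2_idx=7, offset=20
L1[5] = 0
L2[0][7] = 74
paddr = 74 * 32 + 20 = 2388

Answer: 2388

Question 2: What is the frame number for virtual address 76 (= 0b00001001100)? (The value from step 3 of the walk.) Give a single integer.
vaddr = 76: l1_idx=0, l2_idx=2
L1[0] = 1; L2[1][2] = 11

Answer: 11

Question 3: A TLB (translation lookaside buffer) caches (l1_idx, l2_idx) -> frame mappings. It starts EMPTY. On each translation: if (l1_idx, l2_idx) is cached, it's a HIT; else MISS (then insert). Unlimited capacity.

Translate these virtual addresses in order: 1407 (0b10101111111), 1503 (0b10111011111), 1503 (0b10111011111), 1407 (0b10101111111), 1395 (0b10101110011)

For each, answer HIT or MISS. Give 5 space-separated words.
Answer: MISS MISS HIT HIT HIT

Derivation:
vaddr=1407: (5,3) not in TLB -> MISS, insert
vaddr=1503: (5,6) not in TLB -> MISS, insert
vaddr=1503: (5,6) in TLB -> HIT
vaddr=1407: (5,3) in TLB -> HIT
vaddr=1395: (5,3) in TLB -> HIT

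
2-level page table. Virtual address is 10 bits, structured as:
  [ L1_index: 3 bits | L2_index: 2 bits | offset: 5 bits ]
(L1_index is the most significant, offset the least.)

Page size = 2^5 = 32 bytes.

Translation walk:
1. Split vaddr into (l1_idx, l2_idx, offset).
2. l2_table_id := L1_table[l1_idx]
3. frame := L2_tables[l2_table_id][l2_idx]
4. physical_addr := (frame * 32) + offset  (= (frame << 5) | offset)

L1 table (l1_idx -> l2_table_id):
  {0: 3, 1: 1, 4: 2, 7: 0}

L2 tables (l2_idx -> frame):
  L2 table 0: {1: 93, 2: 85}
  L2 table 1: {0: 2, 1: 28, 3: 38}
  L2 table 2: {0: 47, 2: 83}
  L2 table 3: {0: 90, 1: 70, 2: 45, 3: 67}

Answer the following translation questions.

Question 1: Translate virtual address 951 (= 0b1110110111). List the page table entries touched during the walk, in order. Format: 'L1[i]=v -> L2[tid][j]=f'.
Answer: L1[7]=0 -> L2[0][1]=93

Derivation:
vaddr = 951 = 0b1110110111
Split: l1_idx=7, l2_idx=1, offset=23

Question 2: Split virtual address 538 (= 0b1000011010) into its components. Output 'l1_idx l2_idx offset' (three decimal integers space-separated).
vaddr = 538 = 0b1000011010
  top 3 bits -> l1_idx = 4
  next 2 bits -> l2_idx = 0
  bottom 5 bits -> offset = 26

Answer: 4 0 26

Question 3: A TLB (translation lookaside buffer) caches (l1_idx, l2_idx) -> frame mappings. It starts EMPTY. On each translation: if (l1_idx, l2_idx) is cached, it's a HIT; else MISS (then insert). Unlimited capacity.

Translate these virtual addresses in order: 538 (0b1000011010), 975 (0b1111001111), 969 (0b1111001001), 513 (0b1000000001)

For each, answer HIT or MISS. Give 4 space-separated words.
Answer: MISS MISS HIT HIT

Derivation:
vaddr=538: (4,0) not in TLB -> MISS, insert
vaddr=975: (7,2) not in TLB -> MISS, insert
vaddr=969: (7,2) in TLB -> HIT
vaddr=513: (4,0) in TLB -> HIT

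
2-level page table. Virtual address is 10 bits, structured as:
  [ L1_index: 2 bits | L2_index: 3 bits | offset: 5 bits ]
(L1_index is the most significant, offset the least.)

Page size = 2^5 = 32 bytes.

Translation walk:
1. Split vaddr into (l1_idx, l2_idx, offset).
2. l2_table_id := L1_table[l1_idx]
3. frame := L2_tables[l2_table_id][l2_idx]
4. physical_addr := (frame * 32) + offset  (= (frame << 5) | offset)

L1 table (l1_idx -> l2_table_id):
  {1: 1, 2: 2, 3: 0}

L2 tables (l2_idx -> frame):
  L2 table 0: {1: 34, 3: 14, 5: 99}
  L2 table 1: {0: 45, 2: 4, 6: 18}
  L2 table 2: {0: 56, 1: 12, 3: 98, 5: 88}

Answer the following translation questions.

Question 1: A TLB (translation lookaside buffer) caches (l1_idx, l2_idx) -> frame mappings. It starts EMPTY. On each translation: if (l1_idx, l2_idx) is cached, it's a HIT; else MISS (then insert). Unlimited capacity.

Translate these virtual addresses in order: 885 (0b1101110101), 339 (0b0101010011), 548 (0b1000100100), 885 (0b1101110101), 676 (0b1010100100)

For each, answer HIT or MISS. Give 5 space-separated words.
Answer: MISS MISS MISS HIT MISS

Derivation:
vaddr=885: (3,3) not in TLB -> MISS, insert
vaddr=339: (1,2) not in TLB -> MISS, insert
vaddr=548: (2,1) not in TLB -> MISS, insert
vaddr=885: (3,3) in TLB -> HIT
vaddr=676: (2,5) not in TLB -> MISS, insert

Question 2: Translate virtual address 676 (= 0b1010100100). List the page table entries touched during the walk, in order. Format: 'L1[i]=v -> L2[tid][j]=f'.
vaddr = 676 = 0b1010100100
Split: l1_idx=2, l2_idx=5, offset=4

Answer: L1[2]=2 -> L2[2][5]=88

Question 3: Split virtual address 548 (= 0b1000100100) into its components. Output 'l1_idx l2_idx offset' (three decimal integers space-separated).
vaddr = 548 = 0b1000100100
  top 2 bits -> l1_idx = 2
  next 3 bits -> l2_idx = 1
  bottom 5 bits -> offset = 4

Answer: 2 1 4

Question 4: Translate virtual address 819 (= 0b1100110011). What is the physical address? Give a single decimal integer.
vaddr = 819 = 0b1100110011
Split: l1_idx=3, l2_idx=1, offset=19
L1[3] = 0
L2[0][1] = 34
paddr = 34 * 32 + 19 = 1107

Answer: 1107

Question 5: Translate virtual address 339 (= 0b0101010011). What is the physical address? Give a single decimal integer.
vaddr = 339 = 0b0101010011
Split: l1_idx=1, l2_idx=2, offset=19
L1[1] = 1
L2[1][2] = 4
paddr = 4 * 32 + 19 = 147

Answer: 147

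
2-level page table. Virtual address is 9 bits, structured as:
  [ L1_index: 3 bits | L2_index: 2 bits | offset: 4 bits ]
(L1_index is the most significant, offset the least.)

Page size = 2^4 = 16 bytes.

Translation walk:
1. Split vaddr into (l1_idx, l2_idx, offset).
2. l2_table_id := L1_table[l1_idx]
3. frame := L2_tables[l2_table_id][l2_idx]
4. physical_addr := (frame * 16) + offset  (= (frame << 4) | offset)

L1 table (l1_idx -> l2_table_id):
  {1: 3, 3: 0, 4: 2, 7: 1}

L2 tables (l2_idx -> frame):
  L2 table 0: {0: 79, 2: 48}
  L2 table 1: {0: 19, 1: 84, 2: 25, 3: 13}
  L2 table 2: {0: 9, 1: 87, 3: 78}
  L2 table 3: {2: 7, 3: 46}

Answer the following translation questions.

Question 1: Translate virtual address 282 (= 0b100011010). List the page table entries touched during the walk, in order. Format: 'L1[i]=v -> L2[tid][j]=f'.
Answer: L1[4]=2 -> L2[2][1]=87

Derivation:
vaddr = 282 = 0b100011010
Split: l1_idx=4, l2_idx=1, offset=10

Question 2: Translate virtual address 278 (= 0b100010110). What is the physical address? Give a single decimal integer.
Answer: 1398

Derivation:
vaddr = 278 = 0b100010110
Split: l1_idx=4, l2_idx=1, offset=6
L1[4] = 2
L2[2][1] = 87
paddr = 87 * 16 + 6 = 1398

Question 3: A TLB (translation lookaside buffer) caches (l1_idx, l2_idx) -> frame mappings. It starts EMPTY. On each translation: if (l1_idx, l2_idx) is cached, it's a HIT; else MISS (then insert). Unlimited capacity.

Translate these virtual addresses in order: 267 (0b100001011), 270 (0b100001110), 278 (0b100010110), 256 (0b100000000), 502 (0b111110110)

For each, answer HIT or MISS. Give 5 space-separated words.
Answer: MISS HIT MISS HIT MISS

Derivation:
vaddr=267: (4,0) not in TLB -> MISS, insert
vaddr=270: (4,0) in TLB -> HIT
vaddr=278: (4,1) not in TLB -> MISS, insert
vaddr=256: (4,0) in TLB -> HIT
vaddr=502: (7,3) not in TLB -> MISS, insert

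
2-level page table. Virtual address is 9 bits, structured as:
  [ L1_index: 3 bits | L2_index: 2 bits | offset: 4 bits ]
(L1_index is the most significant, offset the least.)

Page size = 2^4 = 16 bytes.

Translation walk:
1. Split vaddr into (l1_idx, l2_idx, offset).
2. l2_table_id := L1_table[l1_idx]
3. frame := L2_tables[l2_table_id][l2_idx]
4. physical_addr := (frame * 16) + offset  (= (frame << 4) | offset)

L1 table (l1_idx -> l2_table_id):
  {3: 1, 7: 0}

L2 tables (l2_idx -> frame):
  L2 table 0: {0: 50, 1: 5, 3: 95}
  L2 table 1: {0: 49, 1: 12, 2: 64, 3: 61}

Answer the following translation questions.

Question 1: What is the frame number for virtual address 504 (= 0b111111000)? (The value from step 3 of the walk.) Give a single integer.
Answer: 95

Derivation:
vaddr = 504: l1_idx=7, l2_idx=3
L1[7] = 0; L2[0][3] = 95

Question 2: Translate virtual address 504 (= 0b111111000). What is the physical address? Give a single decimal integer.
vaddr = 504 = 0b111111000
Split: l1_idx=7, l2_idx=3, offset=8
L1[7] = 0
L2[0][3] = 95
paddr = 95 * 16 + 8 = 1528

Answer: 1528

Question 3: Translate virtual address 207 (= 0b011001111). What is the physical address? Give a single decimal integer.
vaddr = 207 = 0b011001111
Split: l1_idx=3, l2_idx=0, offset=15
L1[3] = 1
L2[1][0] = 49
paddr = 49 * 16 + 15 = 799

Answer: 799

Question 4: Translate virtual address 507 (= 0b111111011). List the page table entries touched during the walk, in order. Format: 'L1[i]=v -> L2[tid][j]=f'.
Answer: L1[7]=0 -> L2[0][3]=95

Derivation:
vaddr = 507 = 0b111111011
Split: l1_idx=7, l2_idx=3, offset=11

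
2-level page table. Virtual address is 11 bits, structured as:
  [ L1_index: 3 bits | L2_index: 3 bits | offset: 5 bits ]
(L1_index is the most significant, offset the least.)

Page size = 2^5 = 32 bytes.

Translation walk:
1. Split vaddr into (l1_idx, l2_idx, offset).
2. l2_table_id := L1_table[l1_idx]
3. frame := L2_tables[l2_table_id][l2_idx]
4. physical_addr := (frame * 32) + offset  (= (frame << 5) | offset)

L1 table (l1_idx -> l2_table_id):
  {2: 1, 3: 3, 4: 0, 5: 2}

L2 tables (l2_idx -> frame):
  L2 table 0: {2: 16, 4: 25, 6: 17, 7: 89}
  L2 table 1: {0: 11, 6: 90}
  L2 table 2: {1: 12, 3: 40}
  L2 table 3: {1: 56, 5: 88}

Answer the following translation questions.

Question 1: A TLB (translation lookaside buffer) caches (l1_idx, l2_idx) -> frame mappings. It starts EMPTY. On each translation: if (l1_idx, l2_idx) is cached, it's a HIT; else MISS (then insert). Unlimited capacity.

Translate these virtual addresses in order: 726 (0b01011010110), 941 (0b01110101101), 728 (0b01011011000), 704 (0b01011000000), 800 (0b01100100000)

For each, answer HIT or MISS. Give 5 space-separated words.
Answer: MISS MISS HIT HIT MISS

Derivation:
vaddr=726: (2,6) not in TLB -> MISS, insert
vaddr=941: (3,5) not in TLB -> MISS, insert
vaddr=728: (2,6) in TLB -> HIT
vaddr=704: (2,6) in TLB -> HIT
vaddr=800: (3,1) not in TLB -> MISS, insert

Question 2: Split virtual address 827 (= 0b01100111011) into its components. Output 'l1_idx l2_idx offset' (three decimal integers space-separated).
Answer: 3 1 27

Derivation:
vaddr = 827 = 0b01100111011
  top 3 bits -> l1_idx = 3
  next 3 bits -> l2_idx = 1
  bottom 5 bits -> offset = 27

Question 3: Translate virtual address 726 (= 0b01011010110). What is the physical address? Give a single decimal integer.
vaddr = 726 = 0b01011010110
Split: l1_idx=2, l2_idx=6, offset=22
L1[2] = 1
L2[1][6] = 90
paddr = 90 * 32 + 22 = 2902

Answer: 2902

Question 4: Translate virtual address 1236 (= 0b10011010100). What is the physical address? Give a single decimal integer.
vaddr = 1236 = 0b10011010100
Split: l1_idx=4, l2_idx=6, offset=20
L1[4] = 0
L2[0][6] = 17
paddr = 17 * 32 + 20 = 564

Answer: 564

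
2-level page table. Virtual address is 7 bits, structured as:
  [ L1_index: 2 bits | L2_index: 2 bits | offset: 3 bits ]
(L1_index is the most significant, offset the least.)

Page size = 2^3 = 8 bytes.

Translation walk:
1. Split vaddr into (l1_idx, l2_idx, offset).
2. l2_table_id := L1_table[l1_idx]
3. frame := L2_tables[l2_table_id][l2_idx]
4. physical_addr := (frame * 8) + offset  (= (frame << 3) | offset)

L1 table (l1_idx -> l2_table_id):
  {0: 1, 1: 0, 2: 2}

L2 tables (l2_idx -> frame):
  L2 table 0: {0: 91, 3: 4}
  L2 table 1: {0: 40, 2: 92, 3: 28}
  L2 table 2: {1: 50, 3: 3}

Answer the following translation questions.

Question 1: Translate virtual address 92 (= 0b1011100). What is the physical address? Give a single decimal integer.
vaddr = 92 = 0b1011100
Split: l1_idx=2, l2_idx=3, offset=4
L1[2] = 2
L2[2][3] = 3
paddr = 3 * 8 + 4 = 28

Answer: 28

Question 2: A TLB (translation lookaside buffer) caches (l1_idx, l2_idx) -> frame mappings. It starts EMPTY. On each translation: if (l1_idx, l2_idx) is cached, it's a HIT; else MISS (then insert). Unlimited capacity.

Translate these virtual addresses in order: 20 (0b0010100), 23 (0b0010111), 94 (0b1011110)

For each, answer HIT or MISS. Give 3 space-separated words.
Answer: MISS HIT MISS

Derivation:
vaddr=20: (0,2) not in TLB -> MISS, insert
vaddr=23: (0,2) in TLB -> HIT
vaddr=94: (2,3) not in TLB -> MISS, insert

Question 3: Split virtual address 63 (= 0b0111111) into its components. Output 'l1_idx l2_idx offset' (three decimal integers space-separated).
vaddr = 63 = 0b0111111
  top 2 bits -> l1_idx = 1
  next 2 bits -> l2_idx = 3
  bottom 3 bits -> offset = 7

Answer: 1 3 7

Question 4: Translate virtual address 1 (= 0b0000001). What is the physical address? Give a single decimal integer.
vaddr = 1 = 0b0000001
Split: l1_idx=0, l2_idx=0, offset=1
L1[0] = 1
L2[1][0] = 40
paddr = 40 * 8 + 1 = 321

Answer: 321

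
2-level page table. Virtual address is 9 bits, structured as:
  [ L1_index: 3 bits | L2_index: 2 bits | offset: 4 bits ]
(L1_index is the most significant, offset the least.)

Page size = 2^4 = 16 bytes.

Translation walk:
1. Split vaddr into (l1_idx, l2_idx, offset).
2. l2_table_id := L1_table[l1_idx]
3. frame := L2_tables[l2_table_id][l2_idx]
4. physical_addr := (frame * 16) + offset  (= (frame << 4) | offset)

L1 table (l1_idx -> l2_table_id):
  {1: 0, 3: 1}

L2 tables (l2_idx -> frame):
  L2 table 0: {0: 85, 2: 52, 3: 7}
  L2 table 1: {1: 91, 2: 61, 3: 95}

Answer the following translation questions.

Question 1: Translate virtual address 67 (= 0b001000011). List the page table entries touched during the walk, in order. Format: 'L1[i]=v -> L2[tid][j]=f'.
vaddr = 67 = 0b001000011
Split: l1_idx=1, l2_idx=0, offset=3

Answer: L1[1]=0 -> L2[0][0]=85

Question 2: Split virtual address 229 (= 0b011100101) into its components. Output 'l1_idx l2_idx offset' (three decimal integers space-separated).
vaddr = 229 = 0b011100101
  top 3 bits -> l1_idx = 3
  next 2 bits -> l2_idx = 2
  bottom 4 bits -> offset = 5

Answer: 3 2 5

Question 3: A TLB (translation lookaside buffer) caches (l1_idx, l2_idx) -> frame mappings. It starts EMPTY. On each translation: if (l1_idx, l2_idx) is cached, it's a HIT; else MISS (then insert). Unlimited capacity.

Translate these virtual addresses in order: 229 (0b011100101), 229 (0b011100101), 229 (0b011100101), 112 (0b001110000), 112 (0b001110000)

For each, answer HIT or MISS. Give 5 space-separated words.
vaddr=229: (3,2) not in TLB -> MISS, insert
vaddr=229: (3,2) in TLB -> HIT
vaddr=229: (3,2) in TLB -> HIT
vaddr=112: (1,3) not in TLB -> MISS, insert
vaddr=112: (1,3) in TLB -> HIT

Answer: MISS HIT HIT MISS HIT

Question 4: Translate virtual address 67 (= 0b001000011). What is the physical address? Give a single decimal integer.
Answer: 1363

Derivation:
vaddr = 67 = 0b001000011
Split: l1_idx=1, l2_idx=0, offset=3
L1[1] = 0
L2[0][0] = 85
paddr = 85 * 16 + 3 = 1363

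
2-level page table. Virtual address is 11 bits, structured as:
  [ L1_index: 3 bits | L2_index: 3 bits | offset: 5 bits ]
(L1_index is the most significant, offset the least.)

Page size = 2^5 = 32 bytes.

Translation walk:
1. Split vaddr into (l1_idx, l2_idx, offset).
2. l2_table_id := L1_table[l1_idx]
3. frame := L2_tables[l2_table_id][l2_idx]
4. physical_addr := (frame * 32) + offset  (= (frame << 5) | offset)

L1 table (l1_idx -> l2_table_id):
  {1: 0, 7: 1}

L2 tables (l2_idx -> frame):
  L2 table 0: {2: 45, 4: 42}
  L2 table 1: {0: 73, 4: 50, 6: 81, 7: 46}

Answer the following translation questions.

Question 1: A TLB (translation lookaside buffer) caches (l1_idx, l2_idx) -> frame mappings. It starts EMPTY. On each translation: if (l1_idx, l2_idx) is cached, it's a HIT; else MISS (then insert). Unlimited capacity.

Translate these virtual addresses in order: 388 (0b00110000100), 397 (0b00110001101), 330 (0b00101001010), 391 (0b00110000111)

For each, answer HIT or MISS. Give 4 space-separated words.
vaddr=388: (1,4) not in TLB -> MISS, insert
vaddr=397: (1,4) in TLB -> HIT
vaddr=330: (1,2) not in TLB -> MISS, insert
vaddr=391: (1,4) in TLB -> HIT

Answer: MISS HIT MISS HIT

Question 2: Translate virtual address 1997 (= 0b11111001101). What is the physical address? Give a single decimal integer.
Answer: 2605

Derivation:
vaddr = 1997 = 0b11111001101
Split: l1_idx=7, l2_idx=6, offset=13
L1[7] = 1
L2[1][6] = 81
paddr = 81 * 32 + 13 = 2605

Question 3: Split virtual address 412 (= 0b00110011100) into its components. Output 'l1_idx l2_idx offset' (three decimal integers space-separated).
Answer: 1 4 28

Derivation:
vaddr = 412 = 0b00110011100
  top 3 bits -> l1_idx = 1
  next 3 bits -> l2_idx = 4
  bottom 5 bits -> offset = 28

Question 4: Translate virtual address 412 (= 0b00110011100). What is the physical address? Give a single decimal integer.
vaddr = 412 = 0b00110011100
Split: l1_idx=1, l2_idx=4, offset=28
L1[1] = 0
L2[0][4] = 42
paddr = 42 * 32 + 28 = 1372

Answer: 1372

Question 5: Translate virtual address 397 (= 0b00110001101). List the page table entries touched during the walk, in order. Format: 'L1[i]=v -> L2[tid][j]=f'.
vaddr = 397 = 0b00110001101
Split: l1_idx=1, l2_idx=4, offset=13

Answer: L1[1]=0 -> L2[0][4]=42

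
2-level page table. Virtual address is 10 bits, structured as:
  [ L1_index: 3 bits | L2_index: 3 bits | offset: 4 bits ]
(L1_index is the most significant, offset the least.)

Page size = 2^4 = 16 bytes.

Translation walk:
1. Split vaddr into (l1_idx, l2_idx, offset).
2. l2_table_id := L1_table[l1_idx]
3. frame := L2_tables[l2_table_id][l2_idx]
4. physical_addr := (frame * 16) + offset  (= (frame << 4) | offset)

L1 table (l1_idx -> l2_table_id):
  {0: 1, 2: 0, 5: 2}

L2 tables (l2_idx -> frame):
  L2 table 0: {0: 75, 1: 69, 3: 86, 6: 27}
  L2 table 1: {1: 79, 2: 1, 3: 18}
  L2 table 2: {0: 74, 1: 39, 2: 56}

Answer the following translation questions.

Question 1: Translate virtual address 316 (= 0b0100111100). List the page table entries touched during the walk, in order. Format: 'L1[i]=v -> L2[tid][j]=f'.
vaddr = 316 = 0b0100111100
Split: l1_idx=2, l2_idx=3, offset=12

Answer: L1[2]=0 -> L2[0][3]=86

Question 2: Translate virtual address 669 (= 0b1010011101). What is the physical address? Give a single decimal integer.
Answer: 637

Derivation:
vaddr = 669 = 0b1010011101
Split: l1_idx=5, l2_idx=1, offset=13
L1[5] = 2
L2[2][1] = 39
paddr = 39 * 16 + 13 = 637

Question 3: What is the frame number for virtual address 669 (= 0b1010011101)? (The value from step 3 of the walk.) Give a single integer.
vaddr = 669: l1_idx=5, l2_idx=1
L1[5] = 2; L2[2][1] = 39

Answer: 39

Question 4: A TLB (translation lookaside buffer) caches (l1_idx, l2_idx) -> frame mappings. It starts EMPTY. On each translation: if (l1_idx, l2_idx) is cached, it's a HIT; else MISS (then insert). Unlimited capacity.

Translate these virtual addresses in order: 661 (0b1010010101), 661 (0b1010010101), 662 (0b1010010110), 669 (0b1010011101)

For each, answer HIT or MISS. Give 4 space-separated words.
Answer: MISS HIT HIT HIT

Derivation:
vaddr=661: (5,1) not in TLB -> MISS, insert
vaddr=661: (5,1) in TLB -> HIT
vaddr=662: (5,1) in TLB -> HIT
vaddr=669: (5,1) in TLB -> HIT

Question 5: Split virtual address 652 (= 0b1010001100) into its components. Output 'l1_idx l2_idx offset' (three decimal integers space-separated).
vaddr = 652 = 0b1010001100
  top 3 bits -> l1_idx = 5
  next 3 bits -> l2_idx = 0
  bottom 4 bits -> offset = 12

Answer: 5 0 12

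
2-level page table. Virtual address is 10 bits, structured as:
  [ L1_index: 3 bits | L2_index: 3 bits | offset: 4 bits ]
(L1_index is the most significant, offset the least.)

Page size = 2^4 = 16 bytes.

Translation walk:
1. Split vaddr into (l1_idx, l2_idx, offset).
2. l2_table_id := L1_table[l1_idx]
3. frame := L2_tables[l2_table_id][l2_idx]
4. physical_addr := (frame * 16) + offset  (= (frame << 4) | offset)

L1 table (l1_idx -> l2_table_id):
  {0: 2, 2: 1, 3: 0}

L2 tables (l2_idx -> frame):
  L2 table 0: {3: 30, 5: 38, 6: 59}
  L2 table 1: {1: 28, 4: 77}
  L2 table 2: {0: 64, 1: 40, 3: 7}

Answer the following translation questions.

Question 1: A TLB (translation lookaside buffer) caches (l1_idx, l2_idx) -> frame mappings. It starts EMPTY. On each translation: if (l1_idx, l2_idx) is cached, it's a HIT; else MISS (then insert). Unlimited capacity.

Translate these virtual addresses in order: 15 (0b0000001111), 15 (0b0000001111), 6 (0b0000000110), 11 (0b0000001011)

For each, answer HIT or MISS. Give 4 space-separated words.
Answer: MISS HIT HIT HIT

Derivation:
vaddr=15: (0,0) not in TLB -> MISS, insert
vaddr=15: (0,0) in TLB -> HIT
vaddr=6: (0,0) in TLB -> HIT
vaddr=11: (0,0) in TLB -> HIT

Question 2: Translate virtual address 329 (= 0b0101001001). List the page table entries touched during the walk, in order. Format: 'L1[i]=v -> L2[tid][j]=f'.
vaddr = 329 = 0b0101001001
Split: l1_idx=2, l2_idx=4, offset=9

Answer: L1[2]=1 -> L2[1][4]=77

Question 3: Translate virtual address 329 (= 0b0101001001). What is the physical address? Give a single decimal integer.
Answer: 1241

Derivation:
vaddr = 329 = 0b0101001001
Split: l1_idx=2, l2_idx=4, offset=9
L1[2] = 1
L2[1][4] = 77
paddr = 77 * 16 + 9 = 1241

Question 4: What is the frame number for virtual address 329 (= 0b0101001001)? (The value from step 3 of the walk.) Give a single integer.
Answer: 77

Derivation:
vaddr = 329: l1_idx=2, l2_idx=4
L1[2] = 1; L2[1][4] = 77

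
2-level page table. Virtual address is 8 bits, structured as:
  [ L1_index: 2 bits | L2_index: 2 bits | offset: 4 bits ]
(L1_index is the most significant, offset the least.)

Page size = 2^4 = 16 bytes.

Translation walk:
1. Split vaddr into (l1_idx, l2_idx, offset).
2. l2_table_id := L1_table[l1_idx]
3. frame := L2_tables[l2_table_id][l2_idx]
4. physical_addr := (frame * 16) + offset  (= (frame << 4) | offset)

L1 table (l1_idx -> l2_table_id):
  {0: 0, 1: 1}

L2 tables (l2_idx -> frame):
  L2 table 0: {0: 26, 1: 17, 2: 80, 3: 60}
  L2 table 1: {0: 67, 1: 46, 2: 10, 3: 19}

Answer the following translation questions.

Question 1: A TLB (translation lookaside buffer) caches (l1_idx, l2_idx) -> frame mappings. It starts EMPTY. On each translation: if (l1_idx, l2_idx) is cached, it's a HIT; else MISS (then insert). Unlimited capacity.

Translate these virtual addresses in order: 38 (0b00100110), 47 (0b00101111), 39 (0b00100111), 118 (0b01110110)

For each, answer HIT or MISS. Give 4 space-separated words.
Answer: MISS HIT HIT MISS

Derivation:
vaddr=38: (0,2) not in TLB -> MISS, insert
vaddr=47: (0,2) in TLB -> HIT
vaddr=39: (0,2) in TLB -> HIT
vaddr=118: (1,3) not in TLB -> MISS, insert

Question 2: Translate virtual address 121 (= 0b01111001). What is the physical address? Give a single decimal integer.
Answer: 313

Derivation:
vaddr = 121 = 0b01111001
Split: l1_idx=1, l2_idx=3, offset=9
L1[1] = 1
L2[1][3] = 19
paddr = 19 * 16 + 9 = 313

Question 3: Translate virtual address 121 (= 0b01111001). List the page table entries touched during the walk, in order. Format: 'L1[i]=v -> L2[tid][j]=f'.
Answer: L1[1]=1 -> L2[1][3]=19

Derivation:
vaddr = 121 = 0b01111001
Split: l1_idx=1, l2_idx=3, offset=9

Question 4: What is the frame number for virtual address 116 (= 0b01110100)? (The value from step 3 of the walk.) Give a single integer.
vaddr = 116: l1_idx=1, l2_idx=3
L1[1] = 1; L2[1][3] = 19

Answer: 19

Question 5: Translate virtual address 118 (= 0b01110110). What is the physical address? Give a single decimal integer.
Answer: 310

Derivation:
vaddr = 118 = 0b01110110
Split: l1_idx=1, l2_idx=3, offset=6
L1[1] = 1
L2[1][3] = 19
paddr = 19 * 16 + 6 = 310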